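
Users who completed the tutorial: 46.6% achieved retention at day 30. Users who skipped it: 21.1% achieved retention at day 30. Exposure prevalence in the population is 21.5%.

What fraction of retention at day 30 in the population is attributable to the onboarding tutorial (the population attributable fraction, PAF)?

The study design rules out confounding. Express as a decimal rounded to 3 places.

PAF ≈ 0.206

p₁ = 0.466, p₀ = 0.211.
Overall risk P(Y=1) = π·p₁ + (1−π)·p₀ = 0.215×0.466 + 0.785×0.211 = 0.26583.
Under exogeneity, PAF = [P(Y=1) − p₀] / P(Y=1).
PAF = (0.26583 − 0.211) / 0.26583 ≈ 0.2062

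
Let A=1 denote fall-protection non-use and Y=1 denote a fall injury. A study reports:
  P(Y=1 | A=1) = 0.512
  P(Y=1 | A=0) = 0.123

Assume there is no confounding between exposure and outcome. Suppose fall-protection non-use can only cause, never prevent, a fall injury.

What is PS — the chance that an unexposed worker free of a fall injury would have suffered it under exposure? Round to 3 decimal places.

Let p₁ = 0.512, p₀ = 0.123.
Under exogeneity and monotonicity, PS = (p₁ − p₀) / (1 − p₀).
PS = (0.512 − 0.123) / (1 − 0.123) = 0.389 / 0.877 ≈ 0.4436

PS ≈ 0.444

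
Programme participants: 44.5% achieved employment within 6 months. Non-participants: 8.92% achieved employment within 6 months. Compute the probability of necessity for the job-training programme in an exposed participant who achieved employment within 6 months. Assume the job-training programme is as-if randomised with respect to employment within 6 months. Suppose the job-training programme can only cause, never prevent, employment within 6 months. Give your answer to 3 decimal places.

p₁ = 0.445, p₀ = 0.0892.
Under exogeneity and monotonicity, PN = (p₁ − p₀) / p₁.
PN = (0.445 − 0.0892) / 0.445 = 0.3558 / 0.445 ≈ 0.7996

PN ≈ 0.800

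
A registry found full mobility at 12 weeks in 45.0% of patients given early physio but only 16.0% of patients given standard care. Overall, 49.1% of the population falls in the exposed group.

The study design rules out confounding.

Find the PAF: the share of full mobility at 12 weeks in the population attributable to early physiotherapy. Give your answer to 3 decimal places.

PAF ≈ 0.471

p₁ = 0.45, p₀ = 0.16.
Overall risk P(Y=1) = π·p₁ + (1−π)·p₀ = 0.491×0.45 + 0.509×0.16 = 0.30239.
Under exogeneity, PAF = [P(Y=1) − p₀] / P(Y=1).
PAF = (0.30239 − 0.16) / 0.30239 ≈ 0.4709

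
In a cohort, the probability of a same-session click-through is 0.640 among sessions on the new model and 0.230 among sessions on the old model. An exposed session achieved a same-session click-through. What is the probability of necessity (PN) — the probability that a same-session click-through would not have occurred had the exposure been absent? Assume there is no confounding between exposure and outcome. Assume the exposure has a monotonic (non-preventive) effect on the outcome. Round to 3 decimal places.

Let p₁ = 0.64, p₀ = 0.23.
Under exogeneity and monotonicity, PN = (p₁ − p₀) / p₁.
PN = (0.64 − 0.23) / 0.64 = 0.41 / 0.64 ≈ 0.6406

PN ≈ 0.641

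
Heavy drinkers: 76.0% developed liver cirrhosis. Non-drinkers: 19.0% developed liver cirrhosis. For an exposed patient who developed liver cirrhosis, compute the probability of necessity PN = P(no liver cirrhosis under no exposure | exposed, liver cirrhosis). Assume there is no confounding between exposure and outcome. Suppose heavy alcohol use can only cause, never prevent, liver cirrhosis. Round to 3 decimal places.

p₁ = 0.76, p₀ = 0.19.
Under exogeneity and monotonicity, PN = (p₁ − p₀) / p₁.
PN = (0.76 − 0.19) / 0.76 = 0.57 / 0.76 ≈ 0.7500

PN ≈ 0.750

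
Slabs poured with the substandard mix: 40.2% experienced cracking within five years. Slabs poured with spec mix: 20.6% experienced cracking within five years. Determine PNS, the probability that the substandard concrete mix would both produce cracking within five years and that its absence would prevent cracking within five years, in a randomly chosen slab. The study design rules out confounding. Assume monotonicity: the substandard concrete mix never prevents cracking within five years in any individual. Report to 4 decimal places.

PNS ≈ 0.1960

p₁ = 0.402, p₀ = 0.206.
Under exogeneity and monotonicity, PNS = p₁ − p₀.
PNS = 0.402 − 0.206 = 0.196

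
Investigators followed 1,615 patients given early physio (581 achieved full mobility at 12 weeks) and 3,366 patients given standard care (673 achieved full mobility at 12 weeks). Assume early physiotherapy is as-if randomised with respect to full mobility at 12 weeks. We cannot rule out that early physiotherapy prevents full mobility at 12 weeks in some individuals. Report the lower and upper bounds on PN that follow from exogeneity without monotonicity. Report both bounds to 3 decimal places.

p₁ = P(outcome | exposed) = 581/1615 = 0.35975
p₀ = P(outcome | unexposed) = 673/3366 = 0.19994
Under exogeneity alone the bounds on PN are max{0,(p₁−p₀)/p₁} ≤ PN ≤ min{1,(1−p₀)/p₁}.
  lower = (p₁ − p₀)/p₁ = 0.15981 / 0.35975 ≈ 0.4442
  upper = min{1, (1 − p₀)/p₁} = 0.80006 / 0.35975 ≈ 2.2239 → capped at 1

0.444 ≤ PN ≤ 1.000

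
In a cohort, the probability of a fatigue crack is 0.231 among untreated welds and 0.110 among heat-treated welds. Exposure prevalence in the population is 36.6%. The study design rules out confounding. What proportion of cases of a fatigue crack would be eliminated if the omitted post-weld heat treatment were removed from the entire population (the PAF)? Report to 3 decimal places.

PAF ≈ 0.287

Let p₁ = 0.231, p₀ = 0.11.
Overall risk P(Y=1) = π·p₁ + (1−π)·p₀ = 0.366×0.231 + 0.634×0.11 = 0.15429.
Under exogeneity, PAF = [P(Y=1) − p₀] / P(Y=1).
PAF = (0.15429 − 0.11) / 0.15429 ≈ 0.2870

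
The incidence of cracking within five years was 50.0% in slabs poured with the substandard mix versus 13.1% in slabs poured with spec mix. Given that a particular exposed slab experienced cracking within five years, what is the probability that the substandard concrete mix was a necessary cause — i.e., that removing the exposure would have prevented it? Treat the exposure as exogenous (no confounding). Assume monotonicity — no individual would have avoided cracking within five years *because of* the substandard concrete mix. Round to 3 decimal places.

PN ≈ 0.738

p₁ = 0.5, p₀ = 0.131.
Under exogeneity and monotonicity, PN = (p₁ − p₀) / p₁.
PN = (0.5 − 0.131) / 0.5 = 0.369 / 0.5 ≈ 0.7380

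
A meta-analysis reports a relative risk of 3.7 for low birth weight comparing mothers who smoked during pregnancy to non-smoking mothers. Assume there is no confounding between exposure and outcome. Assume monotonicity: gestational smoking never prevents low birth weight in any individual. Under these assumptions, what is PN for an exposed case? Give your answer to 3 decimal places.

Under exogeneity and monotonicity, PN = (RR − 1) / RR = 1 − 1/RR.
PN = (3.7 − 1) / 3.7 = 2.7 / 3.7 ≈ 0.7297

PN ≈ 0.730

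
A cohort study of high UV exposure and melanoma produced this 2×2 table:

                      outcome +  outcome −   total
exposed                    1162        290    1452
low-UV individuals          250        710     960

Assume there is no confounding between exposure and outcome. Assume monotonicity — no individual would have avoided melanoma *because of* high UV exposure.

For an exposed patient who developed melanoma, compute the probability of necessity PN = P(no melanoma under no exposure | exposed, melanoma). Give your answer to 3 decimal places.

p₁ = P(outcome | exposed) = 1162/1452 = 0.80028
p₀ = P(outcome | unexposed) = 250/960 = 0.26042
Under exogeneity and monotonicity, PN = (p₁ − p₀) / p₁.
PN = (0.80028 − 0.26042) / 0.80028 = 0.53986 / 0.80028 ≈ 0.6746

PN ≈ 0.675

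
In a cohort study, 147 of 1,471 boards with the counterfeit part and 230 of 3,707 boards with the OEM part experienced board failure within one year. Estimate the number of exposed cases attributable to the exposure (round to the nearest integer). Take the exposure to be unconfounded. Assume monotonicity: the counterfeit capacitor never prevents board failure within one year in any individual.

p₁ = P(outcome | exposed) = 147/1471 = 0.099932
p₀ = P(outcome | unexposed) = 230/3707 = 0.062045
PN = (p₁ − p₀)/p₁ = (0.099932 − 0.062045) / 0.099932 ≈ 0.37913.
Attributable cases ≈ PN × (exposed cases) = 0.37913 × 147 ≈ 55.73.

about 56 cases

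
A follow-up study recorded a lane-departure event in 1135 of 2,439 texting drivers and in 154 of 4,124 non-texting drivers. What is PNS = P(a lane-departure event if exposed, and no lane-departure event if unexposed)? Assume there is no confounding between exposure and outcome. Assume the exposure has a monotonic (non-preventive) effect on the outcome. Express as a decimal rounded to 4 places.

p₁ = P(outcome | exposed) = 1135/2439 = 0.46535
p₀ = P(outcome | unexposed) = 154/4124 = 0.037342
Under exogeneity and monotonicity, PNS = p₁ − p₀.
PNS = 0.46535 − 0.037342 = 0.42801

PNS ≈ 0.4280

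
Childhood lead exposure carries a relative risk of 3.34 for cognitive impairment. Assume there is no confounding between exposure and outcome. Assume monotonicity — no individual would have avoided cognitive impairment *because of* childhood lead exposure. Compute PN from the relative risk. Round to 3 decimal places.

Under exogeneity and monotonicity, PN = (RR − 1) / RR = 1 − 1/RR.
PN = (3.34 − 1) / 3.34 = 2.34 / 3.34 ≈ 0.7006

PN ≈ 0.701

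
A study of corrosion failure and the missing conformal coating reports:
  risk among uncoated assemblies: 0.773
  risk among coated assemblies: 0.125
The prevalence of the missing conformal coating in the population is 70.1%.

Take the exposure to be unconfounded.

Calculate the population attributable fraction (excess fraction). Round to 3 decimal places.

PAF ≈ 0.784

Let p₁ = 0.773, p₀ = 0.125.
Overall risk P(Y=1) = π·p₁ + (1−π)·p₀ = 0.701×0.773 + 0.299×0.125 = 0.57925.
Under exogeneity, PAF = [P(Y=1) − p₀] / P(Y=1).
PAF = (0.57925 − 0.125) / 0.57925 ≈ 0.7842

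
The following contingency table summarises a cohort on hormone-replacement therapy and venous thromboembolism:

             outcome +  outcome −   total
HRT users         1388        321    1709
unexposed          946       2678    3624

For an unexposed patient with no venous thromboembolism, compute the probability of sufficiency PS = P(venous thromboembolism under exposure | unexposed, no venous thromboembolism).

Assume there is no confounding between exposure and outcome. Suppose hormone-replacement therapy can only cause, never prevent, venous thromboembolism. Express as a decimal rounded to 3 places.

PS ≈ 0.746

p₁ = P(outcome | exposed) = 1388/1709 = 0.81217
p₀ = P(outcome | unexposed) = 946/3624 = 0.26104
Under exogeneity and monotonicity, PS = (p₁ − p₀)/(1 − p₀).
PS = (0.81217 − 0.26104) / 0.73896 ≈ 0.7458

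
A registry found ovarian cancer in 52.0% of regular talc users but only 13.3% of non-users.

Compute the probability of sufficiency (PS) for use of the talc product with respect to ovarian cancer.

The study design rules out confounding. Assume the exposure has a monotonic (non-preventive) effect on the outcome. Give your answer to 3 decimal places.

PS ≈ 0.446

p₁ = 0.52, p₀ = 0.133.
Under exogeneity and monotonicity, PS = (p₁ − p₀) / (1 − p₀).
PS = (0.52 − 0.133) / (1 − 0.133) = 0.387 / 0.867 ≈ 0.4464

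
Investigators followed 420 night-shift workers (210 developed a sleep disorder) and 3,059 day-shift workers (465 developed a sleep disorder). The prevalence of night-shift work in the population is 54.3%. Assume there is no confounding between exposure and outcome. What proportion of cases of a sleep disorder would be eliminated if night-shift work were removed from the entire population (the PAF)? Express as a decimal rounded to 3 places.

PAF ≈ 0.554

p₁ = P(outcome | exposed) = 210/420 = 0.5
p₀ = P(outcome | unexposed) = 465/3059 = 0.15201
Overall risk P(Y=1) = π·p₁ + (1−π)·p₀ = 0.543×0.5 + 0.457×0.15201 = 0.34097.
Under exogeneity, PAF = [P(Y=1) − p₀] / P(Y=1).
PAF = (0.34097 − 0.15201) / 0.34097 ≈ 0.5542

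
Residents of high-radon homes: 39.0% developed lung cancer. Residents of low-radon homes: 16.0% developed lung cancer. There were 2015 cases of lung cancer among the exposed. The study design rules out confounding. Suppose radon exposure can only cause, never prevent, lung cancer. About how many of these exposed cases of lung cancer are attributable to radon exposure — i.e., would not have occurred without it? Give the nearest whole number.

about 1188 cases

p₁ = 0.39, p₀ = 0.16.
PN = (p₁ − p₀)/p₁ = (0.39 − 0.16) / 0.39 ≈ 0.58974.
Attributable cases ≈ PN × (exposed cases) = 0.58974 × 2015 ≈ 1188.33.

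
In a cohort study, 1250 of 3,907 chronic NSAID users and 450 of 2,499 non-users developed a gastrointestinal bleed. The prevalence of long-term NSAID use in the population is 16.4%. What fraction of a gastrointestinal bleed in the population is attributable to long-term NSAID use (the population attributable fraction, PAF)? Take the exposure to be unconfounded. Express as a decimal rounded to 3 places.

p₁ = P(outcome | exposed) = 1250/3907 = 0.31994
p₀ = P(outcome | unexposed) = 450/2499 = 0.18007
Overall risk P(Y=1) = π·p₁ + (1−π)·p₀ = 0.164×0.31994 + 0.836×0.18007 = 0.20301.
Under exogeneity, PAF = [P(Y=1) − p₀] / P(Y=1).
PAF = (0.20301 − 0.18007) / 0.20301 ≈ 0.1130

PAF ≈ 0.113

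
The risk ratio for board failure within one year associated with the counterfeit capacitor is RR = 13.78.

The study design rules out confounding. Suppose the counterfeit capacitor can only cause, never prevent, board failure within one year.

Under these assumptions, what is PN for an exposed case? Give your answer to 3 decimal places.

Under exogeneity and monotonicity, PN = (RR − 1) / RR = 1 − 1/RR.
PN = (13.78 − 1) / 13.78 = 12.78 / 13.78 ≈ 0.9274

PN ≈ 0.927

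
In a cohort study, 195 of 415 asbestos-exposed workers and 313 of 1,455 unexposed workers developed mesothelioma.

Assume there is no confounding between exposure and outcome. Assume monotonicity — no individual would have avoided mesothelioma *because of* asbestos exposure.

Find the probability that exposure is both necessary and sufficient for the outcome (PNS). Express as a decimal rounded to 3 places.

PNS ≈ 0.255

p₁ = P(outcome | exposed) = 195/415 = 0.46988
p₀ = P(outcome | unexposed) = 313/1455 = 0.21512
Under exogeneity and monotonicity, PNS = p₁ − p₀.
PNS = 0.46988 − 0.21512 = 0.25476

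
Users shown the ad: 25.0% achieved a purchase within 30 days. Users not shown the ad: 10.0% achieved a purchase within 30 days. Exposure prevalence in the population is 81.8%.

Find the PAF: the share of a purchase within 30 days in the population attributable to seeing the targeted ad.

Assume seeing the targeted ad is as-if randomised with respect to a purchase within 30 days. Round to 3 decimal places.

p₁ = 0.25, p₀ = 0.1.
Overall risk P(Y=1) = π·p₁ + (1−π)·p₀ = 0.818×0.25 + 0.182×0.1 = 0.2227.
Under exogeneity, PAF = [P(Y=1) − p₀] / P(Y=1).
PAF = (0.2227 − 0.1) / 0.2227 ≈ 0.5510

PAF ≈ 0.551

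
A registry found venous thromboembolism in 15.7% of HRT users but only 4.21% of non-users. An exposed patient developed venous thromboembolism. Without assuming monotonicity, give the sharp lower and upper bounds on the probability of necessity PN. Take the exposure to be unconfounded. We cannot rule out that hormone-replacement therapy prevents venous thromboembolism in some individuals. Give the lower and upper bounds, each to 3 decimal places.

p₁ = 0.157, p₀ = 0.0421.
Under exogeneity alone the bounds on PN are max{0,(p₁−p₀)/p₁} ≤ PN ≤ min{1,(1−p₀)/p₁}.
  lower = (p₁ − p₀)/p₁ = 0.1149 / 0.157 ≈ 0.7318
  upper = min{1, (1 − p₀)/p₁} = 0.9579 / 0.157 ≈ 6.1013 → capped at 1

0.732 ≤ PN ≤ 1.000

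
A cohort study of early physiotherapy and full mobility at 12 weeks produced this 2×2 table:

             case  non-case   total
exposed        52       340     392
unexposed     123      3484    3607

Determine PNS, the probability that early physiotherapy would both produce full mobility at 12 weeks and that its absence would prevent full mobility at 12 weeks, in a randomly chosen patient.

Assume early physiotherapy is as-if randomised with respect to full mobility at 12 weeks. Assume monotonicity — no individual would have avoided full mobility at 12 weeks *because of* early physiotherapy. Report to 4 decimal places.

p₁ = P(outcome | exposed) = 52/392 = 0.13265
p₀ = P(outcome | unexposed) = 123/3607 = 0.0341
Under exogeneity and monotonicity, PNS = p₁ − p₀.
PNS = 0.13265 − 0.0341 = 0.098553

PNS ≈ 0.0986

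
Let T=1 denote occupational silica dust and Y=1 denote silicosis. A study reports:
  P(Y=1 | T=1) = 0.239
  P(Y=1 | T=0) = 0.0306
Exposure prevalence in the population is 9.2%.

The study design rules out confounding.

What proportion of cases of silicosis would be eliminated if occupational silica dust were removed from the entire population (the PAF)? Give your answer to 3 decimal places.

PAF ≈ 0.385

Let p₁ = 0.239, p₀ = 0.0306.
Overall risk P(Y=1) = π·p₁ + (1−π)·p₀ = 0.092×0.239 + 0.908×0.0306 = 0.049773.
Under exogeneity, PAF = [P(Y=1) − p₀] / P(Y=1).
PAF = (0.049773 − 0.0306) / 0.049773 ≈ 0.3852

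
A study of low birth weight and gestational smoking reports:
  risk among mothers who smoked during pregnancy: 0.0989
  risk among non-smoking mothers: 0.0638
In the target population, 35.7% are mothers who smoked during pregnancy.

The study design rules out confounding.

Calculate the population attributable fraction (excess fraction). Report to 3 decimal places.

Let p₁ = 0.0989, p₀ = 0.0638.
Overall risk P(Y=1) = π·p₁ + (1−π)·p₀ = 0.357×0.0989 + 0.643×0.0638 = 0.076331.
Under exogeneity, PAF = [P(Y=1) − p₀] / P(Y=1).
PAF = (0.076331 − 0.0638) / 0.076331 ≈ 0.1642

PAF ≈ 0.164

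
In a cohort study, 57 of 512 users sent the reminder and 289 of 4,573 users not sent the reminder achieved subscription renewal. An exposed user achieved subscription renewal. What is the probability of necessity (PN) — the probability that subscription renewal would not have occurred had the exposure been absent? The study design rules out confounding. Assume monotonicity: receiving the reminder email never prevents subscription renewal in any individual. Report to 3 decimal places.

PN ≈ 0.432

p₁ = P(outcome | exposed) = 57/512 = 0.11133
p₀ = P(outcome | unexposed) = 289/4573 = 0.063197
Under exogeneity and monotonicity, PN = (p₁ − p₀) / p₁.
PN = (0.11133 − 0.063197) / 0.11133 = 0.048131 / 0.11133 ≈ 0.4323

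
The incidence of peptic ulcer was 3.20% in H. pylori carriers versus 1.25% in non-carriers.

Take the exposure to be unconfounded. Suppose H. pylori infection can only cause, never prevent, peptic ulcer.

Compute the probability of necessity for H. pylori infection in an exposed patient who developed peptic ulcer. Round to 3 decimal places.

p₁ = 0.032, p₀ = 0.0125.
Under exogeneity and monotonicity, PN = (p₁ − p₀) / p₁.
PN = (0.032 − 0.0125) / 0.032 = 0.0195 / 0.032 ≈ 0.6094

PN ≈ 0.609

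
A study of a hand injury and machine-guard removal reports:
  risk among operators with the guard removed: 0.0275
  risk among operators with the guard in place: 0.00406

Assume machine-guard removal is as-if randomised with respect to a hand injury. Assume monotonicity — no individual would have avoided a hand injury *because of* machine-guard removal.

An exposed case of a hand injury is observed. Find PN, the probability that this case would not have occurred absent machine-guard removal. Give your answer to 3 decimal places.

PN ≈ 0.852

Let p₁ = 0.0275, p₀ = 0.00406.
Under exogeneity and monotonicity, PN = (p₁ − p₀) / p₁.
PN = (0.0275 − 0.00406) / 0.0275 = 0.02344 / 0.0275 ≈ 0.8524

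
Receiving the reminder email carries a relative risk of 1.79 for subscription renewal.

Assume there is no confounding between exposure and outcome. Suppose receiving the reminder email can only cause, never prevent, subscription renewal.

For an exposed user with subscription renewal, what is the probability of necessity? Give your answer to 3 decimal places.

PN ≈ 0.441

Under exogeneity and monotonicity, PN = (RR − 1) / RR = 1 − 1/RR.
PN = (1.79 − 1) / 1.79 = 0.79 / 1.79 ≈ 0.4413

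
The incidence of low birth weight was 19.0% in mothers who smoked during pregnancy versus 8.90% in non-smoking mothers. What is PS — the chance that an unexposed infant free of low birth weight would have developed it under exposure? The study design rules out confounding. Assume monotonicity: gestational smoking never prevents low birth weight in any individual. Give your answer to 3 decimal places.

p₁ = 0.19, p₀ = 0.089.
Under exogeneity and monotonicity, PS = (p₁ − p₀) / (1 − p₀).
PS = (0.19 − 0.089) / (1 − 0.089) = 0.101 / 0.911 ≈ 0.1109

PS ≈ 0.111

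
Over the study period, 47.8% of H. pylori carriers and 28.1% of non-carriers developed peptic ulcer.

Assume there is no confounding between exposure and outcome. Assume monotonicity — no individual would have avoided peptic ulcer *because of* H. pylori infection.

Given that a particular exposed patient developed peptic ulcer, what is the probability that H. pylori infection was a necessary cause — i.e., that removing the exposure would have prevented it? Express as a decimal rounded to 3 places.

PN ≈ 0.412

p₁ = 0.478, p₀ = 0.281.
Under exogeneity and monotonicity, PN = (p₁ − p₀) / p₁.
PN = (0.478 − 0.281) / 0.478 = 0.197 / 0.478 ≈ 0.4121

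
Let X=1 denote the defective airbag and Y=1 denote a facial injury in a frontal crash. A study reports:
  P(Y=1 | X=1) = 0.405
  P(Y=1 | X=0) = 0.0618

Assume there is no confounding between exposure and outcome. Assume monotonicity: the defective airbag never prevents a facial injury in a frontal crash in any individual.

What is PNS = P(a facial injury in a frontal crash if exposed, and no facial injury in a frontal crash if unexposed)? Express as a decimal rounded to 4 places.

PNS ≈ 0.3432

Let p₁ = 0.405, p₀ = 0.0618.
Under exogeneity and monotonicity, PNS = p₁ − p₀.
PNS = 0.405 − 0.0618 = 0.3432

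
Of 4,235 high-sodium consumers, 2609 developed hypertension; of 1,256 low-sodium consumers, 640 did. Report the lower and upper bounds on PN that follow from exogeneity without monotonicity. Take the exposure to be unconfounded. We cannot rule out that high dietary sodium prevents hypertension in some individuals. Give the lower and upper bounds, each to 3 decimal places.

0.173 ≤ PN ≤ 0.796

p₁ = P(outcome | exposed) = 2609/4235 = 0.61606
p₀ = P(outcome | unexposed) = 640/1256 = 0.50955
Under exogeneity alone the bounds on PN are max{0,(p₁−p₀)/p₁} ≤ PN ≤ min{1,(1−p₀)/p₁}.
  lower = (p₁ − p₀)/p₁ = 0.1065 / 0.61606 ≈ 0.1729
  upper = min{1, (1 − p₀)/p₁} = 0.49045 / 0.61606 ≈ 0.7961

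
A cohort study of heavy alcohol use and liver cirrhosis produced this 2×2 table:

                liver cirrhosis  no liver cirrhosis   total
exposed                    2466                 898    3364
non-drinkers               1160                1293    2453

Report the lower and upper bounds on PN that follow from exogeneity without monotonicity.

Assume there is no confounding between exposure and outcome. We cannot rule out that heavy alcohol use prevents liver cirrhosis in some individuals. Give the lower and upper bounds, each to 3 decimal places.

p₁ = P(outcome | exposed) = 2466/3364 = 0.73306
p₀ = P(outcome | unexposed) = 1160/2453 = 0.47289
Under exogeneity alone the bounds on PN are max{0,(p₁−p₀)/p₁} ≤ PN ≤ min{1,(1−p₀)/p₁}.
  lower = (p₁ − p₀)/p₁ = 0.26017 / 0.73306 ≈ 0.3549
  upper = min{1, (1 − p₀)/p₁} = 0.52711 / 0.73306 ≈ 0.7191

0.355 ≤ PN ≤ 0.719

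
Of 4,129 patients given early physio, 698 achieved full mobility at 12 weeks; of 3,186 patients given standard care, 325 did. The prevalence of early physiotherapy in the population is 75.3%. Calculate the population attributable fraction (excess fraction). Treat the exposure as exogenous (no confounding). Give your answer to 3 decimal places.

p₁ = P(outcome | exposed) = 698/4129 = 0.16905
p₀ = P(outcome | unexposed) = 325/3186 = 0.10201
Overall risk P(Y=1) = π·p₁ + (1−π)·p₀ = 0.753×0.16905 + 0.247×0.10201 = 0.15249.
Under exogeneity, PAF = [P(Y=1) − p₀] / P(Y=1).
PAF = (0.15249 − 0.10201) / 0.15249 ≈ 0.3310

PAF ≈ 0.331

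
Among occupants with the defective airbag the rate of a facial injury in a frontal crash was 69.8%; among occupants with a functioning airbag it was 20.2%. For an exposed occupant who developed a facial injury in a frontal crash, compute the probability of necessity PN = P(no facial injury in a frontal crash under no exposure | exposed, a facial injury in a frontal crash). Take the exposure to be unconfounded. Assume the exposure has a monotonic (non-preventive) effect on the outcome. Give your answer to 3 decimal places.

PN ≈ 0.711

p₁ = 0.698, p₀ = 0.202.
Under exogeneity and monotonicity, PN = (p₁ − p₀) / p₁.
PN = (0.698 − 0.202) / 0.698 = 0.496 / 0.698 ≈ 0.7106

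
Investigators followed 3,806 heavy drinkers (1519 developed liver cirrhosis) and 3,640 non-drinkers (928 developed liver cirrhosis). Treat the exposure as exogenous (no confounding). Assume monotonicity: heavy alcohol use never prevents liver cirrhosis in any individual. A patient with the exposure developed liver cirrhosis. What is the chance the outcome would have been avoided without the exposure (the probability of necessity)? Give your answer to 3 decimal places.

PN ≈ 0.361

p₁ = P(outcome | exposed) = 1519/3806 = 0.39911
p₀ = P(outcome | unexposed) = 928/3640 = 0.25495
Under exogeneity and monotonicity, PN = (p₁ − p₀) / p₁.
PN = (0.39911 − 0.25495) / 0.39911 = 0.14416 / 0.39911 ≈ 0.3612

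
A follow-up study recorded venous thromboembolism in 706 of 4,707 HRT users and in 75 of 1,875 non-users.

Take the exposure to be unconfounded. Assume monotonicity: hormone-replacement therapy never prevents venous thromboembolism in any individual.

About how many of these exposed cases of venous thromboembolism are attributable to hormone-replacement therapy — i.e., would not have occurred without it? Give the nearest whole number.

about 518 cases

p₁ = P(outcome | exposed) = 706/4707 = 0.14999
p₀ = P(outcome | unexposed) = 75/1875 = 0.04
PN = (p₁ − p₀)/p₁ = (0.14999 − 0.04) / 0.14999 ≈ 0.73331.
Attributable cases ≈ PN × (exposed cases) = 0.73331 × 706 ≈ 517.72.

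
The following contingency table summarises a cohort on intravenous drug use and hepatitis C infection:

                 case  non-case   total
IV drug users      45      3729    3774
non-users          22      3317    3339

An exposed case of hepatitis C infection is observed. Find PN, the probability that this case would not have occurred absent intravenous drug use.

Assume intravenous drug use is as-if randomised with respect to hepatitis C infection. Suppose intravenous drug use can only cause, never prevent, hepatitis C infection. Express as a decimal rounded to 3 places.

PN ≈ 0.447

p₁ = P(outcome | exposed) = 45/3774 = 0.011924
p₀ = P(outcome | unexposed) = 22/3339 = 0.0065888
Under exogeneity and monotonicity, PN = (p₁ − p₀)/p₁.
PN = (0.011924 − 0.0065888) / 0.011924 ≈ 0.4474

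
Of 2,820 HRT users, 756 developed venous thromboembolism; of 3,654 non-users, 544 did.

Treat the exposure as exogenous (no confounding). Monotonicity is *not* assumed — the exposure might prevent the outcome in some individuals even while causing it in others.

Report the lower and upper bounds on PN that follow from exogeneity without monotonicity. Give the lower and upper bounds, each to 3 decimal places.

0.445 ≤ PN ≤ 1.000

p₁ = P(outcome | exposed) = 756/2820 = 0.26809
p₀ = P(outcome | unexposed) = 544/3654 = 0.14888
Under exogeneity alone the bounds on PN are max{0,(p₁−p₀)/p₁} ≤ PN ≤ min{1,(1−p₀)/p₁}.
  lower = (p₁ − p₀)/p₁ = 0.11921 / 0.26809 ≈ 0.4447
  upper = min{1, (1 − p₀)/p₁} = 0.85112 / 0.26809 ≈ 3.1748 → capped at 1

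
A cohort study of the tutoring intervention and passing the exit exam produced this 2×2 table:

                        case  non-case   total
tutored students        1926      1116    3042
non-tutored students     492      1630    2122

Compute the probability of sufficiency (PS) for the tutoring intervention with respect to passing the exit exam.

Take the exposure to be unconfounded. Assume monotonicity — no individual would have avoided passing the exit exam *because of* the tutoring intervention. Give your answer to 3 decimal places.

p₁ = P(outcome | exposed) = 1926/3042 = 0.63314
p₀ = P(outcome | unexposed) = 492/2122 = 0.23186
Under exogeneity and monotonicity, PS = (p₁ − p₀)/(1 − p₀).
PS = (0.63314 − 0.23186) / 0.76814 ≈ 0.5224

PS ≈ 0.522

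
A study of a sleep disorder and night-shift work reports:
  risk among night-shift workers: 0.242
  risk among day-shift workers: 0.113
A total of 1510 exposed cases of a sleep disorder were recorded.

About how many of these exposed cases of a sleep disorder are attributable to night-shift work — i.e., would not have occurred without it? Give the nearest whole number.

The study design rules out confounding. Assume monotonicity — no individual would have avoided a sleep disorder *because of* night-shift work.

Let p₁ = 0.242, p₀ = 0.113.
PN = (p₁ − p₀)/p₁ = (0.242 − 0.113) / 0.242 ≈ 0.53306.
Attributable cases ≈ PN × (exposed cases) = 0.53306 × 1510 ≈ 804.92.

about 805 cases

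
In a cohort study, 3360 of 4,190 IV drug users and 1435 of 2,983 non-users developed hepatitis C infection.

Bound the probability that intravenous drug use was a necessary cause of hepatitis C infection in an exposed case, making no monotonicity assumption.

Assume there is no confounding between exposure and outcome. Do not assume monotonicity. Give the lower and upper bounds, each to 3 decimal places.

p₁ = P(outcome | exposed) = 3360/4190 = 0.80191
p₀ = P(outcome | unexposed) = 1435/2983 = 0.48106
Under exogeneity alone the bounds on PN are max{0,(p₁−p₀)/p₁} ≤ PN ≤ min{1,(1−p₀)/p₁}.
  lower = (p₁ − p₀)/p₁ = 0.32085 / 0.80191 ≈ 0.4001
  upper = min{1, (1 − p₀)/p₁} = 0.51894 / 0.80191 ≈ 0.6471

0.400 ≤ PN ≤ 0.647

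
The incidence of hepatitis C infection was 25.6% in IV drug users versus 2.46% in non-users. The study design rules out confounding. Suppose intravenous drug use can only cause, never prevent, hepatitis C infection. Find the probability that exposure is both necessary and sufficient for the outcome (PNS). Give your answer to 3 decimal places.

PNS ≈ 0.231

p₁ = 0.256, p₀ = 0.0246.
Under exogeneity and monotonicity, PNS = p₁ − p₀.
PNS = 0.256 − 0.0246 = 0.2314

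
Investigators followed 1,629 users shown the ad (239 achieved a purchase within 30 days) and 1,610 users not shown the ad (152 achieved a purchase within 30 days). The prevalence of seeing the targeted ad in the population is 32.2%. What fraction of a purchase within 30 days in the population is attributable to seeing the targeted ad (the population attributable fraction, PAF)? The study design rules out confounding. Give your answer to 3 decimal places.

p₁ = P(outcome | exposed) = 239/1629 = 0.14672
p₀ = P(outcome | unexposed) = 152/1610 = 0.09441
Overall risk P(Y=1) = π·p₁ + (1−π)·p₀ = 0.322×0.14672 + 0.678×0.09441 = 0.11125.
Under exogeneity, PAF = [P(Y=1) − p₀] / P(Y=1).
PAF = (0.11125 − 0.09441) / 0.11125 ≈ 0.1514

PAF ≈ 0.151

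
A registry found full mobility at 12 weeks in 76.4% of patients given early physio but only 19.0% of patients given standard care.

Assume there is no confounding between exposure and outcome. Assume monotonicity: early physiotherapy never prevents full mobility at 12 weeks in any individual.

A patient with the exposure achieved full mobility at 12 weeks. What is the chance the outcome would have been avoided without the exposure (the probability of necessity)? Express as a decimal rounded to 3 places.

p₁ = 0.764, p₀ = 0.19.
Under exogeneity and monotonicity, PN = (p₁ − p₀) / p₁.
PN = (0.764 − 0.19) / 0.764 = 0.574 / 0.764 ≈ 0.7513

PN ≈ 0.751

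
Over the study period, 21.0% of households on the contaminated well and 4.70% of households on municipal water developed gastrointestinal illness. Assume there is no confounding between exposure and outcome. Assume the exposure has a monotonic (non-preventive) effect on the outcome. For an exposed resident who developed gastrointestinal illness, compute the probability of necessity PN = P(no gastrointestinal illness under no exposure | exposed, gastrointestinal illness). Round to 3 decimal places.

p₁ = 0.21, p₀ = 0.047.
Under exogeneity and monotonicity, PN = (p₁ − p₀) / p₁.
PN = (0.21 − 0.047) / 0.21 = 0.163 / 0.21 ≈ 0.7762

PN ≈ 0.776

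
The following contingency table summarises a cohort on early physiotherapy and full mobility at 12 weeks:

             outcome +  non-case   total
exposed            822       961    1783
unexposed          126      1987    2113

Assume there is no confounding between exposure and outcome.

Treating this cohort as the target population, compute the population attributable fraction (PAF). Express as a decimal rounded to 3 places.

p₁ = P(outcome | exposed) = 822/1783 = 0.46102
p₀ = P(outcome | unexposed) = 126/2113 = 0.059631
Exposure prevalence π = 1783/3896 = 0.45765; overall risk P(Y=1) = 0.24333.
Under exogeneity, PAF = [P(Y=1) − p₀]/P(Y=1).
PAF = (0.24333 − 0.059631) / 0.24333 ≈ 0.7549

PAF ≈ 0.755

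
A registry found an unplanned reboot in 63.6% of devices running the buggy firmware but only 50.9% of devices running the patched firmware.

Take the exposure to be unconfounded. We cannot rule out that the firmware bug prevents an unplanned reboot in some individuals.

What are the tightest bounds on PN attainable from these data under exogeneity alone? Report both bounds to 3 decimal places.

0.200 ≤ PN ≤ 0.772

p₁ = 0.636, p₀ = 0.509.
Under exogeneity alone the bounds on PN are max{0,(p₁−p₀)/p₁} ≤ PN ≤ min{1,(1−p₀)/p₁}.
  lower = (p₁ − p₀)/p₁ = 0.127 / 0.636 ≈ 0.1997
  upper = min{1, (1 − p₀)/p₁} = 0.491 / 0.636 ≈ 0.7720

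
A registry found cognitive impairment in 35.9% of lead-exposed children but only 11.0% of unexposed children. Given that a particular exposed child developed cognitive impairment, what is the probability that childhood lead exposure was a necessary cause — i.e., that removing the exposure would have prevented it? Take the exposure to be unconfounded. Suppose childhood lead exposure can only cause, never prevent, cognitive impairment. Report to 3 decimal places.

PN ≈ 0.694

p₁ = 0.359, p₀ = 0.11.
Under exogeneity and monotonicity, PN = (p₁ − p₀) / p₁.
PN = (0.359 − 0.11) / 0.359 = 0.249 / 0.359 ≈ 0.6936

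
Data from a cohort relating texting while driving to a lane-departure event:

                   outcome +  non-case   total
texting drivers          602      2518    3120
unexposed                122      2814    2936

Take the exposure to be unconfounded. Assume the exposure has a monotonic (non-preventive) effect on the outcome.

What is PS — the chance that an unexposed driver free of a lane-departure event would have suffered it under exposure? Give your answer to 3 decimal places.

p₁ = P(outcome | exposed) = 602/3120 = 0.19295
p₀ = P(outcome | unexposed) = 122/2936 = 0.041553
Under exogeneity and monotonicity, PS = (p₁ − p₀) / (1 − p₀).
PS = (0.19295 − 0.041553) / (1 − 0.041553) = 0.1514 / 0.95845 ≈ 0.1580

PS ≈ 0.158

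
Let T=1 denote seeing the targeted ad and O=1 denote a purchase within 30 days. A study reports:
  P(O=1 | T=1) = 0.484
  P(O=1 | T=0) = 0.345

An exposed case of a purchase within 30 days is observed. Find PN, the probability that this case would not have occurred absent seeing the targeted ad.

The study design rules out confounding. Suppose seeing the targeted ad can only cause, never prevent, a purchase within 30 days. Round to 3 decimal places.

Let p₁ = 0.484, p₀ = 0.345.
Under exogeneity and monotonicity, PN = (p₁ − p₀) / p₁.
PN = (0.484 − 0.345) / 0.484 = 0.139 / 0.484 ≈ 0.2872

PN ≈ 0.287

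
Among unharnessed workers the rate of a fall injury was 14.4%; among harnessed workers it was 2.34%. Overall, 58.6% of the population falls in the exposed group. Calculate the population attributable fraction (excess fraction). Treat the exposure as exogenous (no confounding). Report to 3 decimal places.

p₁ = 0.144, p₀ = 0.0234.
Overall risk P(Y=1) = π·p₁ + (1−π)·p₀ = 0.586×0.144 + 0.414×0.0234 = 0.094072.
Under exogeneity, PAF = [P(Y=1) − p₀] / P(Y=1).
PAF = (0.094072 − 0.0234) / 0.094072 ≈ 0.7513

PAF ≈ 0.751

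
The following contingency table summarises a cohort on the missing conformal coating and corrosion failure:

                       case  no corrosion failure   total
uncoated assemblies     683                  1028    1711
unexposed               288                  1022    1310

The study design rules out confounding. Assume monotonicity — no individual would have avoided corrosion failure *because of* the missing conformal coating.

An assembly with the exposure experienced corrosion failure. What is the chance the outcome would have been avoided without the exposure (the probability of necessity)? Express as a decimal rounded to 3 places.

p₁ = P(outcome | exposed) = 683/1711 = 0.39918
p₀ = P(outcome | unexposed) = 288/1310 = 0.21985
Under exogeneity and monotonicity, PN = (p₁ − p₀)/p₁.
PN = (0.39918 − 0.21985) / 0.39918 ≈ 0.4493

PN ≈ 0.449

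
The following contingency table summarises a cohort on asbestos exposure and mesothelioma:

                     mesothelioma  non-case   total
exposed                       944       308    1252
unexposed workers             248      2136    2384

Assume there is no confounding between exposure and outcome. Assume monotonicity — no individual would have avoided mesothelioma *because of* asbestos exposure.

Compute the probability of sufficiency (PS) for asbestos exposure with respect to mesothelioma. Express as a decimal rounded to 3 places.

PS ≈ 0.725

p₁ = P(outcome | exposed) = 944/1252 = 0.75399
p₀ = P(outcome | unexposed) = 248/2384 = 0.10403
Under exogeneity and monotonicity, PS = (p₁ − p₀)/(1 − p₀).
PS = (0.75399 − 0.10403) / 0.89597 ≈ 0.7254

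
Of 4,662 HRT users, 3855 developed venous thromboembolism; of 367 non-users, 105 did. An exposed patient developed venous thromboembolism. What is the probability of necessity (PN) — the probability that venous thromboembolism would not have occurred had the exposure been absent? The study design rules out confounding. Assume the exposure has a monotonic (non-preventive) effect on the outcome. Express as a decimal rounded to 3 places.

p₁ = P(outcome | exposed) = 3855/4662 = 0.8269
p₀ = P(outcome | unexposed) = 105/367 = 0.2861
Under exogeneity and monotonicity, PN = (p₁ − p₀) / p₁.
PN = (0.8269 − 0.2861) / 0.8269 = 0.54079 / 0.8269 ≈ 0.6540

PN ≈ 0.654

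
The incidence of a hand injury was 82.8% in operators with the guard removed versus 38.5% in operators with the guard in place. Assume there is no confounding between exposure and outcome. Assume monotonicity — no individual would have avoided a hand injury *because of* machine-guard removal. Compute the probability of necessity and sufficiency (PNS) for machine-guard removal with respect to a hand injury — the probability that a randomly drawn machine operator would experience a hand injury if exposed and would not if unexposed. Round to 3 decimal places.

p₁ = 0.828, p₀ = 0.385.
Under exogeneity and monotonicity, PNS = p₁ − p₀.
PNS = 0.828 − 0.385 = 0.443

PNS ≈ 0.443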